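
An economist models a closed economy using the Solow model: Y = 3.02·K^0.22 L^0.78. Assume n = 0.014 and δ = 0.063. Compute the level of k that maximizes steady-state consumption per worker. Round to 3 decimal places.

k_gold ≈ 15.846

Capital per worker breaks even when investment replaces (n + δ)·k; here n + δ = 0.077.
Golden rule sets MPK = n+δ: 0.22·3.02·k^(0.22−1) = 0.077, so k_gold = (0.22·3.02/0.077)^(1/0.78) ≈ 15.8461.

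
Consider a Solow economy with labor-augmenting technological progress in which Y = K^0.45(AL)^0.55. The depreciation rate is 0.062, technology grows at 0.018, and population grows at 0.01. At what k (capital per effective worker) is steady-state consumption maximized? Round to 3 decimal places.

k_gold ≈ 18.658

Break-even investment rate: n + g + δ = 0.01 + 0.018 + 0.062 = 0.09.
Setting f'(k) = n+g+δ gives 0.45·k^(0.45−1) = 0.09, hence k_gold = (0.45/0.09)^(1/0.55) ≈ 18.6575.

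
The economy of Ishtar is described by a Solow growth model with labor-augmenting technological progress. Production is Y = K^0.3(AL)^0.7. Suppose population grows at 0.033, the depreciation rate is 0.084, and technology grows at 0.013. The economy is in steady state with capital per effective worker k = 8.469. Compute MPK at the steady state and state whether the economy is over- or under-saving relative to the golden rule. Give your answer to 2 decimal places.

n + g + δ = 0.033 + 0.013 + 0.084 = 0.13.
MPK = 0.3·k^(0.3−1) = 0.3·8.469^(-0.7) ≈ 0.0672.
MPK < 0.13, so the economy is dynamically inefficient (over-saving).

over-saving; MPK ≈ 0.07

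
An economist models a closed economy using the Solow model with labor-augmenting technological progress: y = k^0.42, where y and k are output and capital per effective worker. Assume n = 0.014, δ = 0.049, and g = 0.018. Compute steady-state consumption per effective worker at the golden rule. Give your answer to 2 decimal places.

c_gold ≈ 1.91

n + g + δ = 0.014 + 0.018 + 0.049 = 0.081.
Maximizing c = f(k) − (n+g+δ)·k gives f'(k) = n+g+δ, i.e. 0.42·k^(0.42−1) = 0.081, so k_gold = (0.42/0.081)^(1/0.58) ≈ 17.0747.
y_gold = 17.0747^0.42 ≈ 3.2930.
c_gold = y_gold − (n+g+δ)·k_gold = 3.2930 − 0.081·17.0747 ≈ 1.9099.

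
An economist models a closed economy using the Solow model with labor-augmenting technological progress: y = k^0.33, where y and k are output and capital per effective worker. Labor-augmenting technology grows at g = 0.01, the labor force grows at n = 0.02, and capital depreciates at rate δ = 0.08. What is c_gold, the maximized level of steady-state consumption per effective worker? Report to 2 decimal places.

c_gold ≈ 1.15

Break-even investment rate: n + g + δ = 0.02 + 0.01 + 0.08 = 0.11.
Maximizing c = f(k) − (n+g+δ)·k gives f'(k) = n+g+δ, i.e. 0.33·k^(0.33−1) = 0.11, so k_gold = (0.33/0.11)^(1/0.67) ≈ 5.1537.
y_gold = 5.1537^0.33 ≈ 1.7179.
c_gold = y_gold − (n+g+δ)·k_gold = 1.7179 − 0.11·5.1537 ≈ 1.1510.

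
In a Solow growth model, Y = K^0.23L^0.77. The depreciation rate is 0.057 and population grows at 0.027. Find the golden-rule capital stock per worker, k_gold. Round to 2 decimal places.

k_gold ≈ 3.70

Break-even investment rate: n + δ = 0.027 + 0.057 = 0.084.
At the golden rule the marginal product of capital equals n+δ: 0.23·k^(0.23−1) = 0.084. Solving, k_gold = (0.23/0.084)^(1/0.77) ≈ 3.6993.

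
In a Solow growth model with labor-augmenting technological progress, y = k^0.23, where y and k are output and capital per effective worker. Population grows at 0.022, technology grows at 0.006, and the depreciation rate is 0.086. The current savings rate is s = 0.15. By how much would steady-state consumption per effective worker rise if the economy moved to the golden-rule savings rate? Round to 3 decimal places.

Break-even investment rate: n + g + δ = 0.022 + 0.006 + 0.086 = 0.114.
Current steady state (s = 0.15): k* = (0.15/0.114)^(1/0.77) ≈ 1.4282, y* = 1.4282^0.23 ≈ 1.0854, c* = (1−0.15)·1.0854 ≈ 0.9226.
Golden rule sets MPK = n+g+δ: 0.23·k^(0.23−1) = 0.114, so k_gold = (0.23/0.114)^(1/0.77) ≈ 2.4881.
y_gold = 2.4881^0.23 ≈ 1.2332, c_gold = y_gold − 0.114·k_gold ≈ 0.9496.
Gain: Δc = 0.9496 − 0.9226 ≈ 0.0270.

Δc ≈ 0.027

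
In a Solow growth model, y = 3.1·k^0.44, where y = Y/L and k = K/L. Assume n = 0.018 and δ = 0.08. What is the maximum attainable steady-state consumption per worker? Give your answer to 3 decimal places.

n + δ = 0.018 + 0.08 = 0.098.
Maximizing c = f(k) − (n+δ)·k gives f'(k) = n+δ, i.e. 0.44·3.1·k^(0.44−1) = 0.098, so k_gold = (0.44·3.1/0.098)^(1/0.56) ≈ 110.1849.
y_gold = 3.1·110.1849^0.44 ≈ 24.5412.
c_gold = y_gold − (n+δ)·k_gold = 24.5412 − 0.098·110.1849 ≈ 13.7431.

c_gold ≈ 13.743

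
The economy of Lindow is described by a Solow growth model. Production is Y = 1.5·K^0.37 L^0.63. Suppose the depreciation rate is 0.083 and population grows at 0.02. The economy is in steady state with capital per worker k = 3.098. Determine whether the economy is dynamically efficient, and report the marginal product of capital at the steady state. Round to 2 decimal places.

dynamically efficient; MPK ≈ 0.27

n + δ = 0.02 + 0.083 = 0.103.
MPK = 0.37·1.5·k^(0.37−1) = 0.37·1.5·3.098^(-0.63) ≈ 0.2722.
MPK > 0.103, so the economy is dynamically efficient (under-saving).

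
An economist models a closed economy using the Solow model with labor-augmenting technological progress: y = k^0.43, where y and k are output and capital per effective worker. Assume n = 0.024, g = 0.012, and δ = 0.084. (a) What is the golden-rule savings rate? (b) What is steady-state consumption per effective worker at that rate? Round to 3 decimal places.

(a) s_gold = 0.430; (b) c_gold ≈ 1.493

Break-even investment rate: n + g + δ = 0.024 + 0.012 + 0.084 = 0.12.
For Cobb-Douglas, s_gold equals capital's share: s_gold = 0.43.
Setting f'(k) = n+g+δ gives 0.43·k^(0.43−1) = 0.12, hence k_gold = (0.43/0.12)^(1/0.57) ≈ 9.3850.
y_gold = 9.3850^0.43 ≈ 2.6191; c_gold = (1−0.43)·y_gold ≈ 1.4929.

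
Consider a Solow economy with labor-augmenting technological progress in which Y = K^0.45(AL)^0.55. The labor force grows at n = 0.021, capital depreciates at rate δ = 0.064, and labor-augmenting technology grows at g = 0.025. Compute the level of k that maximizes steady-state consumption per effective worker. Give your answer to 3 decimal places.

k_gold ≈ 12.954

Capital per effective worker breaks even when investment replaces (n + g + δ)·k; here n + g + δ = 0.11.
Setting f'(k) = n+g+δ gives 0.45·k^(0.45−1) = 0.11, hence k_gold = (0.45/0.11)^(1/0.55) ≈ 12.9539.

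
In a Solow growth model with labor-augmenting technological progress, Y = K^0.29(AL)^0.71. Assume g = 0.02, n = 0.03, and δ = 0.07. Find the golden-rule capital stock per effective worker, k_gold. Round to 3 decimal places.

k_gold ≈ 3.465

Break-even investment rate: n + g + δ = 0.03 + 0.02 + 0.07 = 0.12.
At the golden rule the marginal product of capital equals n+g+δ: 0.29·k^(0.29−1) = 0.12. Solving, k_gold = (0.29/0.12)^(1/0.71) ≈ 3.4653.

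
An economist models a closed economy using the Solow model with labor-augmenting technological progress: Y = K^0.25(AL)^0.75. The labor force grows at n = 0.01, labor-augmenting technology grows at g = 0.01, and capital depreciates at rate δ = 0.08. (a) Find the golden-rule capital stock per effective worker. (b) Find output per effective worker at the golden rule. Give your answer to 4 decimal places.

(a) k_gold ≈ 3.3930; (b) y_gold ≈ 1.3572

n + g + δ = 0.01 + 0.01 + 0.08 = 0.1.
Maximizing c = f(k) − (n+g+δ)·k gives f'(k) = n+g+δ, i.e. 0.25·k^(0.25−1) = 0.1, so k_gold = (0.25/0.1)^(1/0.75) ≈ 3.3930.
y_gold = 3.3930^0.25 ≈ 1.3572.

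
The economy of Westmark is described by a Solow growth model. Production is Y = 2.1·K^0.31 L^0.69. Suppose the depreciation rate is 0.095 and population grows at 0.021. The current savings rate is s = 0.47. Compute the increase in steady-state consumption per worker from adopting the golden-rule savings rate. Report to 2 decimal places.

The effective depreciation rate is n + δ = 0.021 + 0.095 = 0.116.
Current steady state (s = 0.47): k* = (0.47·2.1/0.116)^(1/0.69) ≈ 22.2650, y* = 2.1·22.2650^0.31 ≈ 5.4952, c* = (1−0.47)·5.4952 ≈ 2.9124.
Maximizing c = f(k) − (n+δ)·k gives f'(k) = n+δ, i.e. 0.31·2.1·k^(0.31−1) = 0.116, so k_gold = (0.31·2.1/0.116)^(1/0.69) ≈ 12.1811.
y_gold = 2.1·12.1811^0.31 ≈ 4.5581, c_gold = y_gold − 0.116·k_gold ≈ 3.1451.
Gain: Δc = 3.1451 − 2.9124 ≈ 0.2326.

Δc ≈ 0.23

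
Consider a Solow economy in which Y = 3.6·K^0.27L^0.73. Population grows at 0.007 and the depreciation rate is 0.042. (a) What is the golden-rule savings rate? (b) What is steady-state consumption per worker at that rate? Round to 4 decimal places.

n + δ = 0.007 + 0.042 = 0.049.
For Cobb-Douglas, s_gold equals capital's share: s_gold = 0.27.
Golden rule sets MPK = n+δ: 0.27·3.6·k^(0.27−1) = 0.049, so k_gold = (0.27·3.6/0.049)^(1/0.73) ≈ 59.8903.
y_gold = 3.6·59.8903^0.27 ≈ 10.8690; c_gold = (1−0.27)·y_gold ≈ 7.9344.

(a) s_gold = 0.2700; (b) c_gold ≈ 7.9344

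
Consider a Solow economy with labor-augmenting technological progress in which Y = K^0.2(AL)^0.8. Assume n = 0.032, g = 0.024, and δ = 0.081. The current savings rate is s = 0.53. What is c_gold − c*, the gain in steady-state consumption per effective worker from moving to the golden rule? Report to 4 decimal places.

Δc ≈ 0.2202

The effective depreciation rate is n + g + δ = 0.032 + 0.024 + 0.081 = 0.137.
Current steady state (s = 0.53): k* = (0.53/0.137)^(1/0.8) ≈ 5.4256, y* = 5.4256^0.2 ≈ 1.4025, c* = (1−0.53)·1.4025 ≈ 0.6592.
Maximizing c = f(k) − (n+g+δ)·k gives f'(k) = n+g+δ, i.e. 0.2·k^(0.2−1) = 0.137, so k_gold = (0.2/0.137)^(1/0.8) ≈ 1.6047.
y_gold = 1.6047^0.2 ≈ 1.0992, c_gold = y_gold − 0.137·k_gold ≈ 0.8794.
Gain: Δc = 0.8794 − 0.6592 ≈ 0.2202.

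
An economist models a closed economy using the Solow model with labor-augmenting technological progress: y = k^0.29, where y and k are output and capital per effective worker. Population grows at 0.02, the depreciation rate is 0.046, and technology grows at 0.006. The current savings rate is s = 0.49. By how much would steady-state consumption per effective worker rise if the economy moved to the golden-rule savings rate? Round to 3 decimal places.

Δc ≈ 0.138

Capital per effective worker breaks even when investment replaces (n + g + δ)·k; here n + g + δ = 0.072.
Current steady state (s = 0.49): k* = (0.49/0.072)^(1/0.71) ≈ 14.8952, y* = 14.8952^0.29 ≈ 2.1887, c* = (1−0.49)·2.1887 ≈ 1.1162.
At the golden rule the marginal product of capital equals n+g+δ: 0.29·k^(0.29−1) = 0.072. Solving, k_gold = (0.29/0.072)^(1/0.71) ≈ 7.1155.
y_gold = 7.1155^0.29 ≈ 1.7666, c_gold = y_gold − 0.072·k_gold ≈ 1.2543.
Gain: Δc = 1.2543 − 1.1162 ≈ 0.1381.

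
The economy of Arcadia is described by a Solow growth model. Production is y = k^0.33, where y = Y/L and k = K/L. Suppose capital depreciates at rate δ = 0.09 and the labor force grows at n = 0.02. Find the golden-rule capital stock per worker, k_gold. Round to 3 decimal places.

The effective depreciation rate is n + δ = 0.02 + 0.09 = 0.11.
Maximizing c = f(k) − (n+δ)·k gives f'(k) = n+δ, i.e. 0.33·k^(0.33−1) = 0.11, so k_gold = (0.33/0.11)^(1/0.67) ≈ 5.1537.

k_gold ≈ 5.154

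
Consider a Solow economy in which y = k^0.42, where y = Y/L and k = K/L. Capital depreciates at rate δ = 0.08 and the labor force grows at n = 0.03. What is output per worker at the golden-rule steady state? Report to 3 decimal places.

y_gold ≈ 2.638

The effective depreciation rate is n + δ = 0.03 + 0.08 = 0.11.
Setting f'(k) = n+δ gives 0.42·k^(0.42−1) = 0.11, hence k_gold = (0.42/0.11)^(1/0.58) ≈ 10.0740.
Output: y_gold = k_gold^0.42 = 10.0740^0.42 ≈ 2.6384.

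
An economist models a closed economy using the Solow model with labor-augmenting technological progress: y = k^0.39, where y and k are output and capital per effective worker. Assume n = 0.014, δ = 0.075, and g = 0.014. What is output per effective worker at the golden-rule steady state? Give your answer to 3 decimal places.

Break-even investment rate: n + g + δ = 0.014 + 0.014 + 0.075 = 0.103.
At the golden rule the marginal product of capital equals n+g+δ: 0.39·k^(0.39−1) = 0.103. Solving, k_gold = (0.39/0.103)^(1/0.61) ≈ 8.8698.
Output: y_gold = k_gold^0.39 = 8.8698^0.39 ≈ 2.3425.

y_gold ≈ 2.343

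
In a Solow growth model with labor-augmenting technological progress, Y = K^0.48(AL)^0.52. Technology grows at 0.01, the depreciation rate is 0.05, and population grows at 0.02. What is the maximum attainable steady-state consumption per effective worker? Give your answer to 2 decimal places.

n + g + δ = 0.02 + 0.01 + 0.05 = 0.08.
Maximizing c = f(k) − (n+g+δ)·k gives f'(k) = n+g+δ, i.e. 0.48·k^(0.48−1) = 0.08, so k_gold = (0.48/0.08)^(1/0.52) ≈ 31.3650.
y_gold = 31.3650^0.48 ≈ 5.2275.
c_gold = y_gold − (n+g+δ)·k_gold = 5.2275 − 0.08·31.3650 ≈ 2.7183.

c_gold ≈ 2.72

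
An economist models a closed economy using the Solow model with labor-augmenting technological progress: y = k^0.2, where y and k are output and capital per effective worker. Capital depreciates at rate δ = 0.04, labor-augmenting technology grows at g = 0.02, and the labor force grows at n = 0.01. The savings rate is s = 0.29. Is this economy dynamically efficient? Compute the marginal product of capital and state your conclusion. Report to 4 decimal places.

dynamically inefficient; MPK ≈ 0.0483

n + g + δ = 0.01 + 0.02 + 0.04 = 0.07.
Steady-state k*: s·k^0.2 = 0.07·k gives k* = (0.29/0.07)^(1/0.8) ≈ 5.9105.
MPK = 0.2·5.9105^(-0.8) ≈ 0.0483.
MPK < n+g+δ = 0.07, so the economy is dynamically inefficient (over-saving).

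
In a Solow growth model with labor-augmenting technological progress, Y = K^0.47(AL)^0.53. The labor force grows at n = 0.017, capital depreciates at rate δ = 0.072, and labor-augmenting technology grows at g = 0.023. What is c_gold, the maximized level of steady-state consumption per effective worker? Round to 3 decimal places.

The effective depreciation rate is n + g + δ = 0.017 + 0.023 + 0.072 = 0.112.
Maximizing c = f(k) − (n+g+δ)·k gives f'(k) = n+g+δ, i.e. 0.47·k^(0.47−1) = 0.112, so k_gold = (0.47/0.112)^(1/0.53) ≈ 14.9708.
y_gold = 14.9708^0.47 ≈ 3.5675.
c_gold = y_gold − (n+g+δ)·k_gold = 3.5675 − 0.112·14.9708 ≈ 1.8908.

c_gold ≈ 1.891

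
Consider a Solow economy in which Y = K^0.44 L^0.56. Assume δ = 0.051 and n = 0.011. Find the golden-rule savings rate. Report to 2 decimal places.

s_gold = 0.44

Break-even investment rate: n + δ = 0.011 + 0.051 = 0.062.
At the golden rule MPK = n+δ, and in any Cobb-Douglas steady state s = (n+δ)·k/y = MPK·k/y = capital's share 0.44.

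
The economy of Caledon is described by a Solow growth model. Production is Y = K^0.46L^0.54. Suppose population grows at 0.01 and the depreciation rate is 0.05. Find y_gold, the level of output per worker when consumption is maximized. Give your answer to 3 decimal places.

The effective depreciation rate is n + δ = 0.01 + 0.05 = 0.06.
Setting f'(k) = n+δ gives 0.46·k^(0.46−1) = 0.06, hence k_gold = (0.46/0.06)^(1/0.54) ≈ 43.4671.
Output: y_gold = k_gold^0.46 = 43.4671^0.46 ≈ 5.6696.

y_gold ≈ 5.670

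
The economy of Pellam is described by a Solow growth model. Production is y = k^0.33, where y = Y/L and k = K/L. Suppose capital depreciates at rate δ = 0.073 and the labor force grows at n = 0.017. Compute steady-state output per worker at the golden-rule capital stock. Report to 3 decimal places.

n + δ = 0.017 + 0.073 = 0.09.
Setting f'(k) = n+δ gives 0.33·k^(0.33−1) = 0.09, hence k_gold = (0.33/0.09)^(1/0.67) ≈ 6.9534.
Output: y_gold = k_gold^0.33 = 6.9534^0.33 ≈ 1.8964.

y_gold ≈ 1.896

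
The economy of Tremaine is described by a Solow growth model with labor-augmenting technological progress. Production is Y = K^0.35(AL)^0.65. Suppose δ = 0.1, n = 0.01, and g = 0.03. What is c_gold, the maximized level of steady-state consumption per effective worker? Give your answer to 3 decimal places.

The effective depreciation rate is n + g + δ = 0.01 + 0.03 + 0.1 = 0.14.
Golden rule sets MPK = n+g+δ: 0.35·k^(0.35−1) = 0.14, so k_gold = (0.35/0.14)^(1/0.65) ≈ 4.0946.
y_gold = 4.0946^0.35 ≈ 1.6379.
c_gold = y_gold − (n+g+δ)·k_gold = 1.6379 − 0.14·4.0946 ≈ 1.0646.

c_gold ≈ 1.065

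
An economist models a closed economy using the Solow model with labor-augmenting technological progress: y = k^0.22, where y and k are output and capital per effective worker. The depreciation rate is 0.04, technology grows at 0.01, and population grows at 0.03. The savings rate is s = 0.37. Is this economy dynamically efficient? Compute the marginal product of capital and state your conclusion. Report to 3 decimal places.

n + g + δ = 0.03 + 0.01 + 0.04 = 0.08.
Steady-state k*: s·k^0.22 = 0.08·k gives k* = (0.37/0.08)^(1/0.78) ≈ 7.1237.
MPK = 0.22·7.1237^(-0.78) ≈ 0.0476.
MPK < n+g+δ = 0.08, so the economy is dynamically inefficient (over-saving).

dynamically inefficient; MPK ≈ 0.048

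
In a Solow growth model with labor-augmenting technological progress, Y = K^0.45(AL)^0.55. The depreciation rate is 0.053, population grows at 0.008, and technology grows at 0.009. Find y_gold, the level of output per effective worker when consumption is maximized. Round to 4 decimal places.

Break-even investment rate: n + g + δ = 0.008 + 0.009 + 0.053 = 0.07.
Maximizing c = f(k) − (n+g+δ)·k gives f'(k) = n+g+δ, i.e. 0.45·k^(0.45−1) = 0.07, so k_gold = (0.45/0.07)^(1/0.55) ≈ 29.4645.
Output: y_gold = k_gold^0.45 = 29.4645^0.45 ≈ 4.5834.

y_gold ≈ 4.5834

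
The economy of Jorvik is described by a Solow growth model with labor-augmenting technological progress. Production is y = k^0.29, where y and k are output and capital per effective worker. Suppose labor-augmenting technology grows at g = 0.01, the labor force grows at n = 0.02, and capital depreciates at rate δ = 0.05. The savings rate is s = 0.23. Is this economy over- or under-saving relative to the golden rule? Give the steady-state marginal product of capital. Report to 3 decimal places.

under-saving; MPK ≈ 0.101

The effective depreciation rate is n + g + δ = 0.02 + 0.01 + 0.05 = 0.08.
Steady-state k*: s·k^0.29 = 0.08·k gives k* = (0.23/0.08)^(1/0.71) ≈ 4.4256.
MPK = 0.29·4.4256^(-0.71) ≈ 0.1009.
MPK > n+g+δ = 0.08, so the economy is dynamically efficient (under-saving).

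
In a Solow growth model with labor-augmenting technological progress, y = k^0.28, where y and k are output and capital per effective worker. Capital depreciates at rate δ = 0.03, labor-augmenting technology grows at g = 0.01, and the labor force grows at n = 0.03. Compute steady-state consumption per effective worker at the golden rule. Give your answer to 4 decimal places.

Capital per effective worker breaks even when investment replaces (n + g + δ)·k; here n + g + δ = 0.07.
Golden rule sets MPK = n+g+δ: 0.28·k^(0.28−1) = 0.07, so k_gold = (0.28/0.07)^(1/0.72) ≈ 6.8580.
y_gold = 6.8580^0.28 ≈ 1.7145.
c_gold = y_gold − (n+g+δ)·k_gold = 1.7145 − 0.07·6.8580 ≈ 1.2344.

c_gold ≈ 1.2344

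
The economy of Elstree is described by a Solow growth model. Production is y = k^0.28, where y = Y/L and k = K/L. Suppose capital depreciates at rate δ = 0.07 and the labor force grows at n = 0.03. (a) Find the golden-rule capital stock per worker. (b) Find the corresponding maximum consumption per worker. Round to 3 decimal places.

(a) k_gold ≈ 4.179; (b) c_gold ≈ 1.075

The effective depreciation rate is n + δ = 0.03 + 0.07 = 0.1.
Setting f'(k) = n+δ gives 0.28·k^(0.28−1) = 0.1, hence k_gold = (0.28/0.1)^(1/0.72) ≈ 4.1788.
y_gold = 4.1788^0.28 ≈ 1.4924; c_gold = y_gold − 0.1·k_gold ≈ 1.0746.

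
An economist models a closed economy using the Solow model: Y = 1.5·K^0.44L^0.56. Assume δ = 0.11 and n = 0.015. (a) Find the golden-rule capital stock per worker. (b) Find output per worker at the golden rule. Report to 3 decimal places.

The effective depreciation rate is n + δ = 0.015 + 0.11 = 0.125.
Maximizing c = f(k) − (n+δ)·k gives f'(k) = n+δ, i.e. 0.44·1.5·k^(0.44−1) = 0.125, so k_gold = (0.44·1.5/0.125)^(1/0.56) ≈ 19.5172.
y_gold = 1.5·19.5172^0.44 ≈ 5.5447.

(a) k_gold ≈ 19.517; (b) y_gold ≈ 5.545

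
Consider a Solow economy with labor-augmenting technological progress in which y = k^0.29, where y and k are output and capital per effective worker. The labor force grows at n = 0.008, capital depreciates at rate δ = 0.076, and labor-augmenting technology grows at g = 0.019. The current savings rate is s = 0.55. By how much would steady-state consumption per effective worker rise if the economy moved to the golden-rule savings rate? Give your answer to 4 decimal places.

n + g + δ = 0.008 + 0.019 + 0.076 = 0.103.
Current steady state (s = 0.55): k* = (0.55/0.103)^(1/0.71) ≈ 10.5848, y* = 10.5848^0.29 ≈ 1.9822, c* = (1−0.55)·1.9822 ≈ 0.8920.
Setting f'(k) = n+g+δ gives 0.29·k^(0.29−1) = 0.103, hence k_gold = (0.29/0.103)^(1/0.71) ≈ 4.2972.
y_gold = 4.2972^0.29 ≈ 1.5262, c_gold = y_gold − 0.103·k_gold ≈ 1.0836.
Gain: Δc = 1.0836 − 0.8920 ≈ 0.1916.

Δc ≈ 0.1916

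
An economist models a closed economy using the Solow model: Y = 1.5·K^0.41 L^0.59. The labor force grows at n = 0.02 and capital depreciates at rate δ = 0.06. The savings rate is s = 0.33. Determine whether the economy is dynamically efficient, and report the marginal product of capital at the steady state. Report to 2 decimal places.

The effective depreciation rate is n + δ = 0.02 + 0.06 = 0.08.
Steady-state k*: s·A·k^0.41 = 0.08·k gives k* = (0.33·1.5/0.08)^(1/0.59) ≈ 21.9559.
MPK = 0.41·1.5·21.9559^(-0.59) ≈ 0.0994.
MPK > n+δ = 0.08, so the economy is dynamically efficient (under-saving).

dynamically efficient; MPK ≈ 0.10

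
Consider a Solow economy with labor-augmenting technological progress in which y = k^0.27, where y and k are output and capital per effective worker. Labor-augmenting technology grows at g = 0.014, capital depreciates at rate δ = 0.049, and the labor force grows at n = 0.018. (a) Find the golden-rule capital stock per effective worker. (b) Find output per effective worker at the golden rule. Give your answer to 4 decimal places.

(a) k_gold ≈ 5.2032; (b) y_gold ≈ 1.5610

Capital per effective worker breaks even when investment replaces (n + g + δ)·k; here n + g + δ = 0.081.
Golden rule sets MPK = n+g+δ: 0.27·k^(0.27−1) = 0.081, so k_gold = (0.27/0.081)^(1/0.73) ≈ 5.2032.
y_gold = 5.2032^0.27 ≈ 1.5610.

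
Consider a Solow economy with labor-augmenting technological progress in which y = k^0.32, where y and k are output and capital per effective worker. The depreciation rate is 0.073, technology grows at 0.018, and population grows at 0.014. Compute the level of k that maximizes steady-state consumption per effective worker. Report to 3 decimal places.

k_gold ≈ 5.149

Break-even investment rate: n + g + δ = 0.014 + 0.018 + 0.073 = 0.105.
Maximizing c = f(k) − (n+g+δ)·k gives f'(k) = n+g+δ, i.e. 0.32·k^(0.32−1) = 0.105, so k_gold = (0.32/0.105)^(1/0.68) ≈ 5.1488.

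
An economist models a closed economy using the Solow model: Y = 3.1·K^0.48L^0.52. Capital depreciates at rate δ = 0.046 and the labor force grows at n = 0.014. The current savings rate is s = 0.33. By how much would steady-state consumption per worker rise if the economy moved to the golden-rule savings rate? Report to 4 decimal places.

Δc ≈ 2.7568

Break-even investment rate: n + δ = 0.014 + 0.046 = 0.06.
Current steady state (s = 0.33): k* = (0.33·3.1/0.06)^(1/0.52) ≈ 233.7226, y* = 3.1·233.7226^0.48 ≈ 42.4950, c* = (1−0.33)·42.4950 ≈ 28.4717.
Maximizing c = f(k) − (n+δ)·k gives f'(k) = n+δ, i.e. 0.48·3.1·k^(0.48−1) = 0.06, so k_gold = (0.48·3.1/0.06)^(1/0.52) ≈ 480.4386.
y_gold = 3.1·480.4386^0.48 ≈ 60.0548, c_gold = y_gold − 0.06·k_gold ≈ 31.2285.
Gain: Δc = 31.2285 − 28.4717 ≈ 2.7568.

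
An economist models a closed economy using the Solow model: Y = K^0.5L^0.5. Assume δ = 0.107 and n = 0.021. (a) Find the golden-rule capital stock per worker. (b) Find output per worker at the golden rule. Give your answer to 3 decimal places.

(a) k_gold ≈ 15.259; (b) y_gold ≈ 3.906

Capital per worker breaks even when investment replaces (n + δ)·k; here n + δ = 0.128.
Setting f'(k) = n+δ gives 0.5·k^(0.5−1) = 0.128, hence k_gold = (0.5/0.128)^(1/0.5) ≈ 15.2588.
y_gold = 15.2588^0.5 ≈ 3.9062.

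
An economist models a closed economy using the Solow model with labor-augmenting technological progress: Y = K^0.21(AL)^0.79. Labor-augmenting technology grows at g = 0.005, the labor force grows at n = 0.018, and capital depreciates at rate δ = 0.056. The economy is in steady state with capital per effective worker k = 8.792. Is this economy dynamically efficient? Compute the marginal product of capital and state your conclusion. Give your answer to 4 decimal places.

dynamically inefficient; MPK ≈ 0.0377

n + g + δ = 0.018 + 0.005 + 0.056 = 0.079.
MPK = 0.21·k^(0.21−1) = 0.21·8.792^(-0.79) ≈ 0.0377.
MPK < 0.079, so the economy is dynamically inefficient (over-saving).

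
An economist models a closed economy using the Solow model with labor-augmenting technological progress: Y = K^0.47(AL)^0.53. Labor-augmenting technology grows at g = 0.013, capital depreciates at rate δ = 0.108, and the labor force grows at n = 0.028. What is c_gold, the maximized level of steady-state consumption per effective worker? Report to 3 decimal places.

Capital per effective worker breaks even when investment replaces (n + g + δ)·k; here n + g + δ = 0.149.
Setting f'(k) = n+g+δ gives 0.47·k^(0.47−1) = 0.149, hence k_gold = (0.47/0.149)^(1/0.53) ≈ 8.7366.
y_gold = 8.7366^0.47 ≈ 2.7697.
c_gold = y_gold − (n+g+δ)·k_gold = 2.7697 − 0.149·8.7366 ≈ 1.4679.

c_gold ≈ 1.468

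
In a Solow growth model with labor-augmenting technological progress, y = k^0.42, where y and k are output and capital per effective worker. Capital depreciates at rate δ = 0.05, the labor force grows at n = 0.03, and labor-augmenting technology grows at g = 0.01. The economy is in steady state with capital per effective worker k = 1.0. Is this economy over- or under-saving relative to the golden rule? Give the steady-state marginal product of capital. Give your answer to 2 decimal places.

under-saving; MPK ≈ 0.42

The effective depreciation rate is n + g + δ = 0.03 + 0.01 + 0.05 = 0.09.
MPK = 0.42·k^(0.42−1) = 0.42·1.0^(-0.58) ≈ 0.4200.
MPK > 0.09, so the economy is dynamically efficient (under-saving).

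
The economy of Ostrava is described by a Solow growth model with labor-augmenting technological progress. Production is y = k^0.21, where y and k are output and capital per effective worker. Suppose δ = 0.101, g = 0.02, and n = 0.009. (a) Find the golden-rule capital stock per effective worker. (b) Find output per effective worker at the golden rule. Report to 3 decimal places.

The effective depreciation rate is n + g + δ = 0.009 + 0.02 + 0.101 = 0.13.
Maximizing c = f(k) − (n+g+δ)·k gives f'(k) = n+g+δ, i.e. 0.21·k^(0.21−1) = 0.13, so k_gold = (0.21/0.13)^(1/0.79) ≈ 1.8350.
y_gold = 1.8350^0.21 ≈ 1.1360.

(a) k_gold ≈ 1.835; (b) y_gold ≈ 1.136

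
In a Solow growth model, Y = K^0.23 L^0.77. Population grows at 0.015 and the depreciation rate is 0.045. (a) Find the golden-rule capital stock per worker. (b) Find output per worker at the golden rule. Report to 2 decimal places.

Capital per worker breaks even when investment replaces (n + δ)·k; here n + δ = 0.06.
Golden rule sets MPK = n+δ: 0.23·k^(0.23−1) = 0.06, so k_gold = (0.23/0.06)^(1/0.77) ≈ 5.7265.
y_gold = 5.7265^0.23 ≈ 1.4939.

(a) k_gold ≈ 5.73; (b) y_gold ≈ 1.49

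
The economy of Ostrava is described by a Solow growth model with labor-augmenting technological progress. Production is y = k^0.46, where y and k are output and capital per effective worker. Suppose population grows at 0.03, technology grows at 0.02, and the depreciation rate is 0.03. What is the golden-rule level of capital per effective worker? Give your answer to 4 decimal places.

Capital per effective worker breaks even when investment replaces (n + g + δ)·k; here n + g + δ = 0.08.
At the golden rule the marginal product of capital equals n+g+δ: 0.46·k^(0.46−1) = 0.08. Solving, k_gold = (0.46/0.08)^(1/0.54) ≈ 25.5148.

k_gold ≈ 25.5148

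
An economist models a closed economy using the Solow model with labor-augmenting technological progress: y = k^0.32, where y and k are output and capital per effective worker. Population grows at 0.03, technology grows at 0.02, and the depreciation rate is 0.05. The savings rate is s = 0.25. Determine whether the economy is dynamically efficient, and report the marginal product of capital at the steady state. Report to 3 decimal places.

dynamically efficient; MPK ≈ 0.128

n + g + δ = 0.03 + 0.02 + 0.05 = 0.1.
Steady-state k*: s·k^0.32 = 0.1·k gives k* = (0.25/0.1)^(1/0.68) ≈ 3.8477.
MPK = 0.32·3.8477^(-0.68) ≈ 0.1280.
MPK > n+g+δ = 0.1, so the economy is dynamically efficient (under-saving).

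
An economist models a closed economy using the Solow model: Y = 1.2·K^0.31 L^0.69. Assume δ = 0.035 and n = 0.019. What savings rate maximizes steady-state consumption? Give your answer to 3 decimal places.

s_gold = 0.310

The effective depreciation rate is n + δ = 0.019 + 0.035 = 0.054.
At the golden rule MPK = n+δ, and in any Cobb-Douglas steady state s = (n+δ)·k/y = MPK·k/y = capital's share 0.31.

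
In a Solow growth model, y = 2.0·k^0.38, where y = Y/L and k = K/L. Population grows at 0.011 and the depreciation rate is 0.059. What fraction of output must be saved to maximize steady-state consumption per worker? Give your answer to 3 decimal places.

s_gold = 0.380

The effective depreciation rate is n + δ = 0.011 + 0.059 = 0.07.
At the golden rule MPK = n+δ, and in any Cobb-Douglas steady state s = (n+δ)·k/y = MPK·k/y = capital's share 0.38.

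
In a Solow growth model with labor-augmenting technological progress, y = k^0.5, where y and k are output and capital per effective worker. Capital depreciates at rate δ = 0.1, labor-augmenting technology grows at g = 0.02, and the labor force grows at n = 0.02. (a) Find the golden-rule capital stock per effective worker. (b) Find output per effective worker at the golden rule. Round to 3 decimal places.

(a) k_gold ≈ 12.755; (b) y_gold ≈ 3.571

n + g + δ = 0.02 + 0.02 + 0.1 = 0.14.
At the golden rule the marginal product of capital equals n+g+δ: 0.5·k^(0.5−1) = 0.14. Solving, k_gold = (0.5/0.14)^(1/0.5) ≈ 12.7551.
y_gold = 12.7551^0.5 ≈ 3.5714.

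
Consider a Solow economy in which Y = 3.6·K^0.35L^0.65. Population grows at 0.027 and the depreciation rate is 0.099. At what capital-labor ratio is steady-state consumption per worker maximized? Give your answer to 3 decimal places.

k_gold ≈ 34.551

Break-even investment rate: n + δ = 0.027 + 0.099 = 0.126.
Golden rule sets MPK = n+δ: 0.35·3.6·k^(0.35−1) = 0.126, so k_gold = (0.35·3.6/0.126)^(1/0.65) ≈ 34.5511.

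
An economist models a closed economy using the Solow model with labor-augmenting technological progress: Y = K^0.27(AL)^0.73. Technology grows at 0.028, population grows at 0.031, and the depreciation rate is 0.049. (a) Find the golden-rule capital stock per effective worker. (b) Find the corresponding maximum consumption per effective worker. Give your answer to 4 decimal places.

The effective depreciation rate is n + g + δ = 0.031 + 0.028 + 0.049 = 0.108.
Setting f'(k) = n+g+δ gives 0.27·k^(0.27−1) = 0.108, hence k_gold = (0.27/0.108)^(1/0.73) ≈ 3.5085.
y_gold = 3.5085^0.27 ≈ 1.4034; c_gold = y_gold − 0.108·k_gold ≈ 1.0245.

(a) k_gold ≈ 3.5085; (b) c_gold ≈ 1.0245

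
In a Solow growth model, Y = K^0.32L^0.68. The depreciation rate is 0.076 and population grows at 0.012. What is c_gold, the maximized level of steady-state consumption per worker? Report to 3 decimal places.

c_gold ≈ 1.248

The effective depreciation rate is n + δ = 0.012 + 0.076 = 0.088.
Golden rule sets MPK = n+δ: 0.32·k^(0.32−1) = 0.088, so k_gold = (0.32/0.088)^(1/0.68) ≈ 6.6759.
y_gold = 6.6759^0.32 ≈ 1.8359.
c_gold = y_gold − (n+δ)·k_gold = 1.8359 − 0.088·6.6759 ≈ 1.2484.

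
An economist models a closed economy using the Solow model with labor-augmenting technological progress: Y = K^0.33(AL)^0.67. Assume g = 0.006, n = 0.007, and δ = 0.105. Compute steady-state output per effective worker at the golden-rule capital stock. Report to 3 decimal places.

The effective depreciation rate is n + g + δ = 0.007 + 0.006 + 0.105 = 0.118.
Setting f'(k) = n+g+δ gives 0.33·k^(0.33−1) = 0.118, hence k_gold = (0.33/0.118)^(1/0.67) ≈ 4.6410.
Output: y_gold = k_gold^0.33 = 4.6410^0.33 ≈ 1.6595.

y_gold ≈ 1.660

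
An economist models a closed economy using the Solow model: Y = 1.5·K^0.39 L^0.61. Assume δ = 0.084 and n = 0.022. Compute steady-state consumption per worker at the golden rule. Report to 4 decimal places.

c_gold ≈ 2.7272

The effective depreciation rate is n + δ = 0.022 + 0.084 = 0.106.
At the golden rule the marginal product of capital equals n+δ: 0.39·1.5·k^(0.39−1) = 0.106. Solving, k_gold = (0.39·1.5/0.106)^(1/0.61) ≈ 16.4493.
y_gold = 1.5·16.4493^0.39 ≈ 4.4708.
c_gold = y_gold − (n+δ)·k_gold = 4.4708 − 0.106·16.4493 ≈ 2.7272.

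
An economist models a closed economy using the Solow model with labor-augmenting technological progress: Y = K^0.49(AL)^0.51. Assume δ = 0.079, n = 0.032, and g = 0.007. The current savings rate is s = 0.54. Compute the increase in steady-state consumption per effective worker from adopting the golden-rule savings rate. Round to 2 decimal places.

The effective depreciation rate is n + g + δ = 0.032 + 0.007 + 0.079 = 0.118.
Current steady state (s = 0.54): k* = (0.54/0.118)^(1/0.51) ≈ 19.7297, y* = 19.7297^0.49 ≈ 4.3113, c* = (1−0.54)·4.3113 ≈ 1.9832.
Golden rule sets MPK = n+g+δ: 0.49·k^(0.49−1) = 0.118, so k_gold = (0.49/0.118)^(1/0.51) ≈ 16.3072.
y_gold = 16.3072^0.49 ≈ 3.9271, c_gold = y_gold − 0.118·k_gold ≈ 2.0028.
Gain: Δc = 2.0028 − 1.9832 ≈ 0.0196.

Δc ≈ 0.02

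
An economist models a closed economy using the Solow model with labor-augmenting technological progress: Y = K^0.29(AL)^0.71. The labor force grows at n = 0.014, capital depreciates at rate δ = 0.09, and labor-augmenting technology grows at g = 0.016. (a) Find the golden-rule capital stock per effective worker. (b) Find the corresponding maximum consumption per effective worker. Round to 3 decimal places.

(a) k_gold ≈ 3.465; (b) c_gold ≈ 1.018

The effective depreciation rate is n + g + δ = 0.014 + 0.016 + 0.09 = 0.12.
Golden rule sets MPK = n+g+δ: 0.29·k^(0.29−1) = 0.12, so k_gold = (0.29/0.12)^(1/0.71) ≈ 3.4653.
y_gold = 3.4653^0.29 ≈ 1.4339; c_gold = y_gold − 0.12·k_gold ≈ 1.0181.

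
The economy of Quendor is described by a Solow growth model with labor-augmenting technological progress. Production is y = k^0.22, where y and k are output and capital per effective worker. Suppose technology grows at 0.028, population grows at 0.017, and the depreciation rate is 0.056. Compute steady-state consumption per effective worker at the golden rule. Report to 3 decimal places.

c_gold ≈ 0.972

Capital per effective worker breaks even when investment replaces (n + g + δ)·k; here n + g + δ = 0.101.
At the golden rule the marginal product of capital equals n+g+δ: 0.22·k^(0.22−1) = 0.101. Solving, k_gold = (0.22/0.101)^(1/0.78) ≈ 2.7131.
y_gold = 2.7131^0.22 ≈ 1.2456.
c_gold = y_gold − (n+g+δ)·k_gold = 1.2456 − 0.101·2.7131 ≈ 0.9715.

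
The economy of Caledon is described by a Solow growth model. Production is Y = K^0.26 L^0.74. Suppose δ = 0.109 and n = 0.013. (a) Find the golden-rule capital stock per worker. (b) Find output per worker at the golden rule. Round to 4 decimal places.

n + δ = 0.013 + 0.109 = 0.122.
Maximizing c = f(k) − (n+δ)·k gives f'(k) = n+δ, i.e. 0.26·k^(0.26−1) = 0.122, so k_gold = (0.26/0.122)^(1/0.74) ≈ 2.7802.
y_gold = 2.7802^0.26 ≈ 1.3045.

(a) k_gold ≈ 2.7802; (b) y_gold ≈ 1.3045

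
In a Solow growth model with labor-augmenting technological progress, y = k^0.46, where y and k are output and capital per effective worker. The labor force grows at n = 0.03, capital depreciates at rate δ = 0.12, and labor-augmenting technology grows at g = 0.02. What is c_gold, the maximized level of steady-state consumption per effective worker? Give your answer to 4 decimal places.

c_gold ≈ 1.2608

Capital per effective worker breaks even when investment replaces (n + g + δ)·k; here n + g + δ = 0.17.
Setting f'(k) = n+g+δ gives 0.46·k^(0.46−1) = 0.17, hence k_gold = (0.46/0.17)^(1/0.54) ≈ 6.3179.
y_gold = 6.3179^0.46 ≈ 2.3349.
c_gold = y_gold − (n+g+δ)·k_gold = 2.3349 − 0.17·6.3179 ≈ 1.2608.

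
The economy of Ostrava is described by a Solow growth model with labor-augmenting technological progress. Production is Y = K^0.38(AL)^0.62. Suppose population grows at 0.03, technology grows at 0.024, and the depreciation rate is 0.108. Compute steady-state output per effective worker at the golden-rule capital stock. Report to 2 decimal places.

The effective depreciation rate is n + g + δ = 0.03 + 0.024 + 0.108 = 0.162.
Maximizing c = f(k) − (n+g+δ)·k gives f'(k) = n+g+δ, i.e. 0.38·k^(0.38−1) = 0.162, so k_gold = (0.38/0.162)^(1/0.62) ≈ 3.9556.
Output: y_gold = k_gold^0.38 = 3.9556^0.38 ≈ 1.6863.

y_gold ≈ 1.69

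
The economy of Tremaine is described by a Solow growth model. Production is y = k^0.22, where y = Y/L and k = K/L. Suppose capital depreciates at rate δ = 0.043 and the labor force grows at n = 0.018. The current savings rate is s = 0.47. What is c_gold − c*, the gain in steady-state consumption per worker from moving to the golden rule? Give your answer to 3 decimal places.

Δc ≈ 0.177

The effective depreciation rate is n + δ = 0.018 + 0.043 = 0.061.
Current steady state (s = 0.47): k* = (0.47/0.061)^(1/0.78) ≈ 13.7051, y* = 13.7051^0.22 ≈ 1.7787, c* = (1−0.47)·1.7787 ≈ 0.9427.
Golden rule sets MPK = n+δ: 0.22·k^(0.22−1) = 0.061, so k_gold = (0.22/0.061)^(1/0.78) ≈ 5.1787.
y_gold = 5.1787^0.22 ≈ 1.4359, c_gold = y_gold − 0.061·k_gold ≈ 1.1200.
Gain: Δc = 1.1200 − 0.9427 ≈ 0.1773.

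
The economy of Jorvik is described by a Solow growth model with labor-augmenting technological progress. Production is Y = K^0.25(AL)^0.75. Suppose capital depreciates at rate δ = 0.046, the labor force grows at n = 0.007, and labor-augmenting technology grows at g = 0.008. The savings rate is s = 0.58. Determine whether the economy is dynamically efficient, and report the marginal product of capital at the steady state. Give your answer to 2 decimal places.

dynamically inefficient; MPK ≈ 0.03

The effective depreciation rate is n + g + δ = 0.007 + 0.008 + 0.046 = 0.061.
Steady-state k*: s·k^0.25 = 0.061·k gives k* = (0.58/0.061)^(1/0.75) ≈ 20.1433.
MPK = 0.25·20.1433^(-0.75) ≈ 0.0263.
MPK < n+g+δ = 0.061, so the economy is dynamically inefficient (over-saving).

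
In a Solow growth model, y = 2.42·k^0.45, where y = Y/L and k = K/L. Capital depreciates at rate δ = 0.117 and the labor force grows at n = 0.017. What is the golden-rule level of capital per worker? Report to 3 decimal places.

k_gold ≈ 45.124

Capital per worker breaks even when investment replaces (n + δ)·k; here n + δ = 0.134.
At the golden rule the marginal product of capital equals n+δ: 0.45·2.42·k^(0.45−1) = 0.134. Solving, k_gold = (0.45·2.42/0.134)^(1/0.55) ≈ 45.1238.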